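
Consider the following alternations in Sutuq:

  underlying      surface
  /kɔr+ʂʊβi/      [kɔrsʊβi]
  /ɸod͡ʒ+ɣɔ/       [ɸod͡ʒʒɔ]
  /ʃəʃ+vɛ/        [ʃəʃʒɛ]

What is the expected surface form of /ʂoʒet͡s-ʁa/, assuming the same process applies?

[ʂoʒet͡sza]

The data show progressive place assimilation: /ʂ/ → [s] after /r/; /ɣ/ → [ʒ] after /d͡ʒ/; /v/ → [ʒ] after /ʃ/. In each pair only place changes, matching the preceding consonant, while manner and voice stay constant.
The rule targets /ʁ/ (voiced uvular fricative), which sits after the trigger /t͡s/ (alveolar).
Changing only its place to alveolar gives [z] — the voiced alveolar fricative.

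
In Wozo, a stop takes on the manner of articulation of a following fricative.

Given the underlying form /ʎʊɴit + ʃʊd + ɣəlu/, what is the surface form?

[ʎʊɴisʃʊzɣəlu]

The rule targets /t/ (voiceless alveolar stop), which sits before the trigger /ʃ/ (fricative).
Changing only its manner to fricative gives [s] — the voiceless alveolar fricative.
At the second juncture, /d/ likewise becomes [z] adjacent to /ɣ/.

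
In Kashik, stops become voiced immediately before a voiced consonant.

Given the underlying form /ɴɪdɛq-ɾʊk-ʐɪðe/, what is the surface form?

/q/ is a voiceless uvular stop. The following trigger /ɾ/ is voiced, so /q/ must become voiced as well.
Changing only its voicing to voiced gives [ɢ] — the voiced uvular stop.
At the second juncture, /k/ likewise becomes [g] adjacent to /ʐ/.

[ɴɪdɛɢɾʊgʐɪðe]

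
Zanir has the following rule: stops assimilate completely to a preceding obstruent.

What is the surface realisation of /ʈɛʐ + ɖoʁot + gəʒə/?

/ɖ/ is the segment targeted by the rule; it sits immediately after /ʐ/, so it assimilates completely and surfaces as [ʐ].
At the second juncture, /g/ likewise becomes [t] adjacent to /t/.

[ʈɛʐʐoʁottəʒə]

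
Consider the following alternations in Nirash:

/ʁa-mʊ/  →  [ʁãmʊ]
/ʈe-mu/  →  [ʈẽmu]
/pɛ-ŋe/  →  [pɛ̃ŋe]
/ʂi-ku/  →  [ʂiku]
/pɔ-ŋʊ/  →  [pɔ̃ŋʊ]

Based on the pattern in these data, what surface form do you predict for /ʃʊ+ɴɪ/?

The data show regressive nasality assimilation (vowel nasalisation): /a/ → [ã] before /m/; /e/ → [ẽ] before /m/; /ɛ/ → [ɛ̃] before /ŋ/; /ɔ/ → [ɔ̃] before /ŋ/ — a vowel is nasalised by an immediately following nasal consonant.
No change occurs in [ʂiku] because the vowel at the boundary is adjacent to an oral consonant, not a nasal (/i/ next to /k/).
The vowel /ʊ/ is adjacent to the following nasal /ɴ/, so it acquires [+nasal] and surfaces as [ʊ̃].

[ʃʊ̃ɴɪ]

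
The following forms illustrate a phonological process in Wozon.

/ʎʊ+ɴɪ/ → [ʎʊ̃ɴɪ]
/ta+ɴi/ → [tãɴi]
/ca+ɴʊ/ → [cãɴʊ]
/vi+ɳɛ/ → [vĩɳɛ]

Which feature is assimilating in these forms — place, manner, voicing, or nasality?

The vowel /ʊ/ surfaces as nasalised [ʊ̃] next to the following nasal /ɴ/ — it has acquired the [+nasal] feature of its neighbour.
Likewise in the remaining data: /a/ → [ã] before /ɴ/; /i/ → [ĩ] before /ɳ/ — each time a vowel is nasalised next to a following nasal.

nasality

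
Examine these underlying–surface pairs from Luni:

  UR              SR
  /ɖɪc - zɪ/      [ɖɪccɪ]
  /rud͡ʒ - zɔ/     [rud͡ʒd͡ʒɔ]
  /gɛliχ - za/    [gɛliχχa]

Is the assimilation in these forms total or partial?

total assimilation

The segment that alternates is /z/, which surfaces as [c] when adjacent to /c/.
The output [c] is identical to the trigger /c/ — every feature (place, manner, voicing) has been copied — so this is total assimilation.
The other forms behave the same way: /z/ → [d͡ʒ] after /d͡ʒ/; /z/ → [χ] after /χ/ — in each case the output is a copy of the preceding consonant.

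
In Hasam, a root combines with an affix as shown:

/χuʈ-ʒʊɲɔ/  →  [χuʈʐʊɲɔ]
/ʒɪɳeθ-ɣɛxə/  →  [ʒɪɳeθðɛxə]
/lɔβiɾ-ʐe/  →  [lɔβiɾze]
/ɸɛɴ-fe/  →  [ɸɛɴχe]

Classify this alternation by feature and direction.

progressive place assimilation

The segment that alternates is /ʒ/, which surfaces as [ʐ] when adjacent to /ʈ/.
/ʒ/ is postalveolar while /ʈ/ is retroflex; the output [ʐ] is retroflex, matching the trigger — so the feature that spreads is place.
Manner and voice are unchanged, so the assimilation is partial, not total.
The same holds elsewhere in the data: /ɣ/ → [ð] after /θ/ (velar → dental, matching dental); /ʐ/ → [z] after /ɾ/ (retroflex → alveolar, matching alveolar); /f/ → [χ] after /ɴ/ (labiodental → uvular, matching uvular) — only place changes, and always toward the preceding segment.
The trigger is the preceding segment, so the direction is progressive (perseverative).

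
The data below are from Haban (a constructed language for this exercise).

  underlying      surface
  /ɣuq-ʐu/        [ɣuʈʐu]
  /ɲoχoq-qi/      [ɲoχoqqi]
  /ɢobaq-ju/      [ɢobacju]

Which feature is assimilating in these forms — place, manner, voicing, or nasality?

Underlying /q/ is realised as [ʈ] next to /ʐ/; /ʐ/ itself does not change.
/q/ is uvular while /ʐ/ is retroflex; the output [ʈ] is retroflex, matching the trigger — so the feature that spreads is place.
Checking the remaining alternation: /q/ → [c] before /j/ (uvular → palatal, matching palatal) — only place changes, and always toward the following segment.
No alternation appears in [ɲoχoqqi]: there the adjacent consonants already agree in place (/q/ and /q/ are both uvular), so this form is consistent with the same rule.

place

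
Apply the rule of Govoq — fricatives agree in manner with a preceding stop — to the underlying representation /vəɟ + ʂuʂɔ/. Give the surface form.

[vəɟʈuʂɔ]

The rule targets /ʂ/ (voiceless retroflex fricative), which sits after the trigger /ɟ/ (stop).
A voiceless retroflex stop is [ʈ], so the surface segment is [ʈ].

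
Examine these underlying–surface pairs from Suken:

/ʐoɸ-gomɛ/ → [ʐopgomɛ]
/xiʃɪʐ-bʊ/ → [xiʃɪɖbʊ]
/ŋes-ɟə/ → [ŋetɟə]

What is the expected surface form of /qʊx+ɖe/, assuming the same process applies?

[qʊkɖe]

The data show regressive manner assimilation: /ɸ/ → [p] before /g/; /ʐ/ → [ɖ] before /b/; /s/ → [t] before /ɟ/. In each pair only manner changes, matching the following consonant, while place and voice stay constant.
The rule targets /x/ (voiceless velar fricative), which sits before the trigger /ɖ/ (stop).
Changing only its manner to stop gives [k] — the voiceless velar stop.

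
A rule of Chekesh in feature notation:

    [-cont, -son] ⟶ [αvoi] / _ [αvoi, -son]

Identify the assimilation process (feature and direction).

The shared variable α links the value of [voi] on the target to the same value on the neighbouring segment, so voicing is the feature that assimilates.
The conditioning segment sits to the right of the focus bar, meaning the trigger follows the segment that changes — regressive assimilation.

regressive voicing assimilation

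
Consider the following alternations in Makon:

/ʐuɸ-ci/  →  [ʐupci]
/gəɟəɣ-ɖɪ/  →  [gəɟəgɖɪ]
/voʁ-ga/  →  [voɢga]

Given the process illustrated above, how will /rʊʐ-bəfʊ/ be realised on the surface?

[rʊɖbəfʊ]

The data show regressive manner assimilation: /ɸ/ → [p] before /c/; /ɣ/ → [g] before /ɖ/; /ʁ/ → [ɢ] before /g/. In each pair only manner changes, matching the following consonant, while place and voice stay constant.
The rule targets /ʐ/ (voiced retroflex fricative), which sits before the trigger /b/ (stop).
A voiced retroflex stop is [ɖ], so the surface segment is [ɖ].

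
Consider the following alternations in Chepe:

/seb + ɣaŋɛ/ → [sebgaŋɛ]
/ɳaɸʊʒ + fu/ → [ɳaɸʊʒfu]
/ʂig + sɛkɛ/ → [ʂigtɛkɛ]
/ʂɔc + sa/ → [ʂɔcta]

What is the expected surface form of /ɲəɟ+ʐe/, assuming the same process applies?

[ɲəɟɖe]

The data show progressive manner assimilation: /ɣ/ → [g] after /b/; /s/ → [t] after /g/; /s/ → [t] after /c/. In each pair only manner changes, matching the preceding consonant, while place and voice stay constant.
Nothing changes in [ɳaɸʊʒfu]: there the adjacent consonants already agree in manner (/f/ and /ʒ/ are both fricatives), so this form is consistent with the same rule.
The rule targets /ʐ/ (voiced retroflex fricative), which sits after the trigger /ɟ/ (stop).
A voiced retroflex stop is [ɖ], so the surface segment is [ɖ].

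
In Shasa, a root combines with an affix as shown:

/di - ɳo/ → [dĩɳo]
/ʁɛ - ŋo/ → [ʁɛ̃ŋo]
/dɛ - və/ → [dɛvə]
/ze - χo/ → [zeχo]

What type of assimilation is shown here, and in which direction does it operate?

regressive nasality assimilation (vowel nasalisation)

The vowel /i/ surfaces as nasalised [ĩ] next to the following nasal /ɳ/ — it has acquired the [+nasal] feature of its neighbour.
Likewise in the remaining data: /ɛ/ → [ɛ̃] before /ŋ/ — each time a vowel is nasalised next to a following nasal.
No change occurs in [dɛvə], [zeχo] because the vowel at the boundary is adjacent to an oral consonant, not a nasal (/ɛ/ next to /v/; /e/ next to /χ/).
Because the conditioning nasal is to the right of the vowel that changes, the process is regressive (anticipatory).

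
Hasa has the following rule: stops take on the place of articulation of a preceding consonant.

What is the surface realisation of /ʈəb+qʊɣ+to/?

[ʈəbpʊɣko]

The rule targets /q/ (voiceless uvular stop), which sits after the trigger /b/ (bilabial).
The voiceless bilabial stop is [p], so /q/ → [p].
At the second juncture, /t/ likewise becomes [k] adjacent to /ɣ/.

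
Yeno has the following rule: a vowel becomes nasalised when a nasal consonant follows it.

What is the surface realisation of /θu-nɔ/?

[θũnɔ]

/u/ sits next to the nasal /n/ and is therefore nasalised to [ũ].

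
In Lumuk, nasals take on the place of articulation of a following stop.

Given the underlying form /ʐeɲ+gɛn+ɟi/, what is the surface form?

[ʐeŋgɛɲɟi]

/ɲ/ is a voiced palatal nasal. The following trigger /g/ is velar, so /ɲ/ must become velar as well.
Changing only its place to velar gives [ŋ] — the voiced velar nasal.
At the second juncture, /n/ likewise becomes [ɲ] adjacent to /ɟ/.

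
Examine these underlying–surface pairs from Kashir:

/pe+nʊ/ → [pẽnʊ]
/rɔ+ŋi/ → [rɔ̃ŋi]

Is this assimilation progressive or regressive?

The vowel /e/ surfaces as nasalised [ẽ] next to the following nasal /n/ — it has acquired the [+nasal] feature of its neighbour.
Likewise in the remaining data: /ɔ/ → [ɔ̃] before /ŋ/ — each time a vowel is nasalised next to a following nasal.
Because the conditioning nasal is to the right of the vowel that changes, the process is regressive (anticipatory).

regressive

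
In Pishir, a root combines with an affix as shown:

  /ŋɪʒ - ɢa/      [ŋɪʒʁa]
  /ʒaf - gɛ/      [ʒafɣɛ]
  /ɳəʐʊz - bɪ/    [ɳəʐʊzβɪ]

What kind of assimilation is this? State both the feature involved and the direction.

The segment that alternates is /ɢ/, which surfaces as [ʁ] when adjacent to /ʒ/.
The change stop → fricative matches the manner of the preceding /ʒ/, identifying this as manner assimilation.
Place and voice are unchanged, so the assimilation is partial, not total.
Checking the remaining alternations: /g/ → [ɣ] after /f/ (stop → fricative, matching a fricative); /b/ → [β] after /z/ (stop → fricative, matching a fricative) — only manner changes, and always toward the preceding segment.
Since the segment that changes follows the conditioning segment, the assimilation is progressive.

progressive manner assimilation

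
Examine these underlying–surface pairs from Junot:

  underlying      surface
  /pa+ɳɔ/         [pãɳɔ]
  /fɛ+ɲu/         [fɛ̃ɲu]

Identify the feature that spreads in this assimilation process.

The vowel /a/ surfaces as nasalised [ã] next to the following nasal /ɳ/ — it has acquired the [+nasal] feature of its neighbour.
The other form shows the same pattern: /ɛ/ → [ɛ̃] before /ɲ/ — each time a vowel is nasalised next to a following nasal.

nasality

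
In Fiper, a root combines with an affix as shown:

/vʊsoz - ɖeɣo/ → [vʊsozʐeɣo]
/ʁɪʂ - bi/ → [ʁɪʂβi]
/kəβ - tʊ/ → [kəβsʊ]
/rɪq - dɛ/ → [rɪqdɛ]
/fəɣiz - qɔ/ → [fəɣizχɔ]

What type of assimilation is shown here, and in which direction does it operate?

progressive manner assimilation

Comparing underlying and surface forms, /ɖ/ → [ʐ] is the alternation; the neighbouring /z/ is constant.
/ɖ/ is a stop while /z/ is a fricative; the output [ʐ] is a fricative, matching the trigger — so the feature that spreads is manner.
Place and voice are unchanged, so the assimilation is partial, not total.
The same holds elsewhere in the data: /b/ → [β] after /ʂ/ (stop → fricative, matching a fricative); /t/ → [s] after /β/ (stop → fricative, matching a fricative); /q/ → [χ] after /z/ (stop → fricative, matching a fricative) — only manner changes, and always toward the preceding segment.
No alternation appears in [rɪqdɛ]: there the adjacent consonants already agree in manner (/d/ and /q/ are both stops), so this form is consistent with the same rule.
The trigger is the preceding segment, so the direction is progressive (perseverative).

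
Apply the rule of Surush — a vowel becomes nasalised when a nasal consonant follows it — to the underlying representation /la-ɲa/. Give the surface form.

The vowel /a/ is adjacent to the following nasal /ɲ/, so it acquires [+nasal] and surfaces as [ã].

[lãɲa]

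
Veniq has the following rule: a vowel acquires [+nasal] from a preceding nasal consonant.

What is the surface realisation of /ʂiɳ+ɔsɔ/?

[ʂiɳɔ̃sɔ]

/ɔ/ sits next to the nasal /ɳ/ and is therefore nasalised to [ɔ̃].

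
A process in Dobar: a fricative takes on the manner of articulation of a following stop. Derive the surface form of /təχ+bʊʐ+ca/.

The rule targets /χ/ (voiceless uvular fricative), which sits before the trigger /b/ (stop).
The voiceless uvular stop is [q], so /χ/ → [q].
At the second juncture, /ʐ/ likewise becomes [ɖ] adjacent to /c/.

[təqbʊɖca]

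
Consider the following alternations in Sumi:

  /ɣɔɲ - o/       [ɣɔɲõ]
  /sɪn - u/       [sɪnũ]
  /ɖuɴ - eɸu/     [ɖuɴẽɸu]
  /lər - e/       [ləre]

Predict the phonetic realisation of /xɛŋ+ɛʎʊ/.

The data show progressive nasality assimilation (vowel nasalisation): /o/ → [õ] after /ɲ/; /u/ → [ũ] after /n/; /e/ → [ẽ] after /ɴ/ — a vowel is nasalised by an immediately preceding nasal consonant.
No change occurs in [ləre] because the vowel at the boundary is adjacent to an oral consonant, not a nasal (/e/ next to /r/).
The vowel /ɛ/ is adjacent to the preceding nasal /ŋ/, so it acquires [+nasal] and surfaces as [ɛ̃].

[xɛŋɛ̃ʎʊ]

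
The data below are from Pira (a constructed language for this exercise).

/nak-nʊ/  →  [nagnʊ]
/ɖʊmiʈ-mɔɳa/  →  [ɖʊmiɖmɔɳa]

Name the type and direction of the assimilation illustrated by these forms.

Underlying /k/ is realised as [g] next to /n/; /n/ itself does not change.
The change voiceless → voiced matches the voicing of the following /n/, identifying this as voicing assimilation.
Place and manner are unchanged, so the assimilation is partial, not total.
Checking the remaining alternation: /ʈ/ → [ɖ] before /m/ (voiceless → voiced, matching voiced) — only voicing changes, and always toward the following segment.
Since the segment that changes precedes the conditioning segment, the assimilation is regressive.

regressive voicing assimilation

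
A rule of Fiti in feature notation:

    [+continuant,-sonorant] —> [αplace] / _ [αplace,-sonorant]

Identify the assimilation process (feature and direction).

The rule copies the place features (abbreviated [place]) from the environment onto the target, so the assimilating feature is place.
The conditioning segment sits to the right of the focus bar, meaning the trigger follows the segment that changes — regressive assimilation.

regressive place assimilation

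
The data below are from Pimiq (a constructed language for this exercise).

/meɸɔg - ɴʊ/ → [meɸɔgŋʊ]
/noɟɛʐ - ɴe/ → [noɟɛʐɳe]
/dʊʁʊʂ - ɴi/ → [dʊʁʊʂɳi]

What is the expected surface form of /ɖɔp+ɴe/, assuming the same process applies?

[ɖɔpme]

The data show progressive place assimilation: /ɴ/ → [ŋ] after /g/; /ɴ/ → [ɳ] after /ʐ/; /ɴ/ → [ɳ] after /ʂ/. In each pair only place changes, matching the preceding consonant, while manner and voice stay constant.
The rule targets /ɴ/ (voiced uvular nasal), which sits after the trigger /p/ (bilabial).
The voiced bilabial nasal is [m], so /ɴ/ → [m].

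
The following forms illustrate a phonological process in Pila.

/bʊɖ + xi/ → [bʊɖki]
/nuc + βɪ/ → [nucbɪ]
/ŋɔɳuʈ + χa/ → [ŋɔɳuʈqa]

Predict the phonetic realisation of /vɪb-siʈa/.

The data show progressive manner assimilation: /x/ → [k] after /ɖ/; /β/ → [b] after /c/; /χ/ → [q] after /ʈ/. In each pair only manner changes, matching the preceding consonant, while place and voice stay constant.
/s/ is a voiceless alveolar fricative. The preceding trigger /b/ is a stop, so /s/ must become a stop as well.
Changing only its manner to stop gives [t] — the voiceless alveolar stop.

[vɪbtiʈa]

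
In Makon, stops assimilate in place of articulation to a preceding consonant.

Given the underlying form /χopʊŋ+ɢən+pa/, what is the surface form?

[χopʊŋgənta]

/ɢ/ is a voiced uvular stop. The preceding trigger /ŋ/ is velar, so /ɢ/ must become velar as well.
The voiced velar stop is [g], so /ɢ/ → [g].
At the second juncture, /p/ likewise becomes [t] adjacent to /n/.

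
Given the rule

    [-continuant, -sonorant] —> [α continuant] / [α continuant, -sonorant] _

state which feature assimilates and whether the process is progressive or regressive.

progressive manner assimilation

The shared variable α links the value of [continuant] on the target to that of the neighbouring obstruent. [continuant] distinguishes stops from fricatives — a manner-of-articulation feature — so this is manner assimilation.
The conditioning segment sits to the left of the focus bar, meaning the trigger precedes the segment that changes — progressive assimilation.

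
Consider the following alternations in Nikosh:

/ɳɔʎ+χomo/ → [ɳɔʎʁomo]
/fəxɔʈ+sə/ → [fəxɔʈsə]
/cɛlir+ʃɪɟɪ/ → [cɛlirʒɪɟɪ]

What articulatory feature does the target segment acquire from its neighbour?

voicing

Underlying /χ/ is realised as [ʁ] next to /ʎ/; /ʎ/ itself does not change.
/χ/ is voiceless while /ʎ/ is voiced; the output [ʁ] is voiced, matching the trigger — so the feature that spreads is voicing.
Checking the remaining alternation: /ʃ/ → [ʒ] after /r/ (voiceless → voiced, matching voiced) — only voicing changes, and always toward the preceding segment.
No alternation appears in [fəxɔʈsə]: there the adjacent consonants already agree in voicing (/s/ and /ʈ/ are both voiceless), so this form is consistent with the same rule.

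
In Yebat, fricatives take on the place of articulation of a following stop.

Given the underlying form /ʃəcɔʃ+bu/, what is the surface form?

[ʃəcɔɸbu]

/ʃ/ is a voiceless postalveolar fricative. The following trigger /b/ is bilabial, so /ʃ/ must become bilabial as well.
Changing only its place to bilabial gives [ɸ] — the voiceless bilabial fricative.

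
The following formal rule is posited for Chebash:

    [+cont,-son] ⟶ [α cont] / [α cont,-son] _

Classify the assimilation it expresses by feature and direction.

The shared variable α links the value of [cont] on the target to that of the neighbouring obstruent. [cont] distinguishes stops from fricatives — a manner-of-articulation feature — so this is manner assimilation.
Since the environment is written before the underscore, the trigger precedes the target; the direction is progressive.

progressive manner assimilation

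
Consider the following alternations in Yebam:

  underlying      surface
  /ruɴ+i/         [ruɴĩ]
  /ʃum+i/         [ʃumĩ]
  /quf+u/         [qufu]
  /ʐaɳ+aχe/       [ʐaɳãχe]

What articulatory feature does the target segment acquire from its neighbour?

The vowel /i/ surfaces as nasalised [ĩ] next to the preceding nasal /ɴ/ — it has acquired the [+nasal] feature of its neighbour.
The other forms show the same pattern: /i/ → [ĩ] after /m/; /a/ → [ã] after /ɳ/ — each time a vowel is nasalised next to a preceding nasal.
No change occurs in [qufu] because the vowel at the boundary is adjacent to an oral consonant, not a nasal (/u/ next to /f/).

nasality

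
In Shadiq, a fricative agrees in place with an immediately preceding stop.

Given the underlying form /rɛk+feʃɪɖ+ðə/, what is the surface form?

/f/ is a voiceless labiodental fricative. The preceding trigger /k/ is velar, so /f/ must become velar as well.
A voiceless velar fricative is [x], so the surface segment is [x].
At the second juncture, /ð/ likewise becomes [ʐ] adjacent to /ɖ/.

[rɛkxeʃɪɖʐə]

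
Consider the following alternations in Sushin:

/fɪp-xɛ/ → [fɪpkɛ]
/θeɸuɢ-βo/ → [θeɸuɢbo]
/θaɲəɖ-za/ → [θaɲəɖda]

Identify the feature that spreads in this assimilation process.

Underlying /x/ is realised as [k] next to /p/; /p/ itself does not change.
The change fricative → stop matches the manner of the preceding /p/, identifying this as manner assimilation.
The same holds elsewhere in the data: /β/ → [b] after /ɢ/ (fricative → stop, matching a stop); /z/ → [d] after /ɖ/ (fricative → stop, matching a stop) — only manner changes, and always toward the preceding segment.

manner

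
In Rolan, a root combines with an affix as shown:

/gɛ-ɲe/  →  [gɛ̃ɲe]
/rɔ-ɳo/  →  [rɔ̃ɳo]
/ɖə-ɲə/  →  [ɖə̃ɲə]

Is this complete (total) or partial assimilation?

partial assimilation

The vowel /ɛ/ surfaces as nasalised [ɛ̃] next to the following nasal /ɲ/ — it has acquired the [+nasal] feature of its neighbour.
Likewise in the remaining data: /ɔ/ → [ɔ̃] before /ɳ/; /ə/ → [ə̃] before /ɲ/ — each time a vowel is nasalised next to a following nasal.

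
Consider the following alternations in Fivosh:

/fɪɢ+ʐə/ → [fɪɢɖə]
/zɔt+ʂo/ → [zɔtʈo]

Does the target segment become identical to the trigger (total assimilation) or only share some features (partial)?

Underlying /ʐ/ is realised as [ɖ] next to /ɢ/; /ɢ/ itself does not change.
/ʐ/ is a fricative while /ɢ/ is a stop; the output [ɖ] is a stop, matching the trigger — so the feature that spreads is manner.
Place and voice are unchanged, so the assimilation is partial, not total.
Checking the remaining alternation: /ʂ/ → [ʈ] after /t/ (fricative → stop, matching a stop) — only manner changes, and always toward the preceding segment.

partial assimilation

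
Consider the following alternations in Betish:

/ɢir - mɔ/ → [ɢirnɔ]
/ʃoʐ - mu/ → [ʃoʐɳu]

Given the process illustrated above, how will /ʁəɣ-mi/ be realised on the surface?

The data show progressive place assimilation: /m/ → [n] after /r/; /m/ → [ɳ] after /ʐ/. In each pair only place changes, matching the preceding consonant, while manner and voice stay constant.
The rule targets /m/ (voiced bilabial nasal), which sits after the trigger /ɣ/ (velar).
A voiced velar nasal is [ŋ], so the surface segment is [ŋ].

[ʁəɣŋi]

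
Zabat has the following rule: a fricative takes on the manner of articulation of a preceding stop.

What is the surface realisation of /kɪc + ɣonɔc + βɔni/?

[kɪcgonɔcbɔni]

The rule targets /ɣ/ (voiced velar fricative), which sits after the trigger /c/ (stop).
A voiced velar stop is [g], so the surface segment is [g].
At the second juncture, /β/ likewise becomes [b] adjacent to /c/.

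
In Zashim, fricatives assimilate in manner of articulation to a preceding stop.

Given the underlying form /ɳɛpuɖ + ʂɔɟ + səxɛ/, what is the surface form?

[ɳɛpuɖʈɔɟtəxɛ]

/ʂ/ is a voiceless retroflex fricative. The preceding trigger /ɖ/ is a stop, so /ʂ/ must become a stop as well.
A voiceless retroflex stop is [ʈ], so the surface segment is [ʈ].
At the second juncture, /s/ likewise becomes [t] adjacent to /ɟ/.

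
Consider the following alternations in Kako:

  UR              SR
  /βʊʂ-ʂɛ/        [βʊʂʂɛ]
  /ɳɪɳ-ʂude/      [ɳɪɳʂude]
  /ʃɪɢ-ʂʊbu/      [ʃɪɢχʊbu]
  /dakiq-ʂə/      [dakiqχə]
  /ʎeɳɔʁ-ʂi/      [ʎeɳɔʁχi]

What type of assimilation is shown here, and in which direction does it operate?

Comparing underlying and surface forms, /ʂ/ → [χ] is the alternation; the neighbouring /ɢ/ is constant.
/ʂ/ is retroflex while /ɢ/ is uvular; the output [χ] is uvular, matching the trigger — so the feature that spreads is place.
Manner and voice are unchanged, so the assimilation is partial, not total.
Checking the remaining alternations: /ʂ/ → [χ] after /q/ (retroflex → uvular, matching uvular); /ʂ/ → [χ] after /ʁ/ (retroflex → uvular, matching uvular) — only place changes, and always toward the preceding segment.
No alternation appears in [βʊʂʂɛ], [ɳɪɳʂude]: there the adjacent consonants already agree in place (/ʂ/ and /ʂ/ are both retroflex; /ʂ/ and /ɳ/ are both retroflex), so these forms are consistent with the same rule.
Since the segment that changes follows the conditioning segment, the assimilation is progressive.

progressive place assimilation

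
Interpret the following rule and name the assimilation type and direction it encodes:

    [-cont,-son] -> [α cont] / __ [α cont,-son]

regressive manner assimilation

The shared variable α links the value of [cont] on the target to that of the neighbouring obstruent. [cont] distinguishes stops from fricatives — a manner-of-articulation feature — so this is manner assimilation.
The conditioning segment sits to the right of the focus bar, meaning the trigger follows the segment that changes — regressive assimilation.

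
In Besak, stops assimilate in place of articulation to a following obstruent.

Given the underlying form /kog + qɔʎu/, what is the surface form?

[koɢqɔʎu]

The rule targets /g/ (voiced velar stop), which sits before the trigger /q/ (uvular).
Changing only its place to uvular gives [ɢ] — the voiced uvular stop.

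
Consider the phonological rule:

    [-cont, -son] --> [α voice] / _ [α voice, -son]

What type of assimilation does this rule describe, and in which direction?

regressive voicing assimilation

The rule copies [voice] from the environment onto the target, so the assimilating feature is voicing.
Since the environment is written after the underscore, the trigger follows the target; the direction is regressive.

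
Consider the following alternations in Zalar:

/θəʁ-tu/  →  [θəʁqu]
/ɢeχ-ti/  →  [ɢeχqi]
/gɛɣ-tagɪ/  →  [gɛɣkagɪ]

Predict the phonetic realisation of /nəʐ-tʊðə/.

The data show progressive place assimilation: /t/ → [q] after /ʁ/; /t/ → [q] after /χ/; /t/ → [k] after /ɣ/. In each pair only place changes, matching the preceding consonant, while manner and voice stay constant.
/t/ is a voiceless alveolar stop. The preceding trigger /ʐ/ is retroflex, so /t/ must become retroflex as well.
A voiceless retroflex stop is [ʈ], so the surface segment is [ʈ].

[nəʐʈʊðə]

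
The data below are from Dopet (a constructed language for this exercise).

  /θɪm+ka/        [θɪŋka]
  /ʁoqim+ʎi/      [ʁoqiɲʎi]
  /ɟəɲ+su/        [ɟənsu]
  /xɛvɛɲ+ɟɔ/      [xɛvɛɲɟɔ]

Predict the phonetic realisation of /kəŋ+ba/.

The data show regressive place assimilation: /m/ → [ŋ] before /k/; /m/ → [ɲ] before /ʎ/; /ɲ/ → [n] before /s/. In each pair only place changes, matching the following consonant, while manner and voice stay constant.
No alternation appears in [xɛvɛɲɟɔ]: there the adjacent consonants already agree in place (/ɲ/ and /ɟ/ are both palatal), so this form is consistent with the same rule.
/ŋ/ is a voiced velar nasal. The following trigger /b/ is bilabial, so /ŋ/ must become bilabial as well.
The voiced bilabial nasal is [m], so /ŋ/ → [m].

[kəmba]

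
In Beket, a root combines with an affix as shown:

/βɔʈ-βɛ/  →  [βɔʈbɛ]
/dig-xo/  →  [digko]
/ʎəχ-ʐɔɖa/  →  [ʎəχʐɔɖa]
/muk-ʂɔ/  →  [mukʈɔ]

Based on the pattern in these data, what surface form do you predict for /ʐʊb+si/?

The data show progressive manner assimilation: /β/ → [b] after /ʈ/; /x/ → [k] after /g/; /ʂ/ → [ʈ] after /k/. In each pair only manner changes, matching the preceding consonant, while place and voice stay constant.
Nothing changes in [ʎəχʐɔɖa]: there the adjacent consonants already agree in manner (/ʐ/ and /χ/ are both fricatives), so this form is consistent with the same rule.
The rule targets /s/ (voiceless alveolar fricative), which sits after the trigger /b/ (stop).
Changing only its manner to stop gives [t] — the voiceless alveolar stop.

[ʐʊbti]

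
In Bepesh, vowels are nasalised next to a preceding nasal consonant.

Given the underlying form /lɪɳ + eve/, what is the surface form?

[lɪɳẽve]

/e/ sits next to the nasal /ɳ/ and is therefore nasalised to [ẽ].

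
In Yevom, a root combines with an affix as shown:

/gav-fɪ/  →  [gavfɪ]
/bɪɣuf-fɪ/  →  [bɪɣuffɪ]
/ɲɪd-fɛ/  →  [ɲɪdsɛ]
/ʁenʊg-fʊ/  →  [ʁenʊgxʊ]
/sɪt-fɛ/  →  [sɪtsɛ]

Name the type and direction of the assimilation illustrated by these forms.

Underlying /f/ is realised as [s] next to /d/; /d/ itself does not change.
/f/ is labiodental while /d/ is alveolar; the output [s] is alveolar, matching the trigger — so the feature that spreads is place.
Manner and voice are unchanged, so the assimilation is partial, not total.
Checking the remaining alternations: /f/ → [x] after /g/ (labiodental → velar, matching velar); /f/ → [s] after /t/ (labiodental → alveolar, matching alveolar) — only place changes, and always toward the preceding segment.
No alternation appears in [gavfɪ], [bɪɣuffɪ]: there the adjacent consonants already agree in place (/f/ and /v/ are both labiodental; /f/ and /f/ are both labiodental), so these forms are consistent with the same rule.
The trigger is the preceding segment, so the direction is progressive (perseverative).

progressive place assimilation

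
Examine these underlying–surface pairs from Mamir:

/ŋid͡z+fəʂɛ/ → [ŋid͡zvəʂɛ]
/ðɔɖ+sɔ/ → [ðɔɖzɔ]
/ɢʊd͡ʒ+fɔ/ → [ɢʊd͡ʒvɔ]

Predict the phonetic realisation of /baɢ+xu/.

The data show progressive voicing assimilation: /f/ → [v] after /d͡z/; /s/ → [z] after /ɖ/; /f/ → [v] after /d͡ʒ/. In each pair only voicing changes, matching the preceding consonant, while place and manner stay constant.
/x/ is a voiceless velar fricative. The preceding trigger /ɢ/ is voiced, so /x/ must become voiced as well.
A voiced velar fricative is [ɣ], so the surface segment is [ɣ].

[baɢɣu]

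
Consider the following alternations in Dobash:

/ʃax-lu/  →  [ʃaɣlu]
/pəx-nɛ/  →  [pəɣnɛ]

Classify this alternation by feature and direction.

regressive voicing assimilation

Comparing underlying and surface forms, /x/ → [ɣ] is the alternation; the neighbouring /l/ is constant.
The change voiceless → voiced matches the voicing of the following /l/, identifying this as voicing assimilation.
Place and manner are unchanged, so the assimilation is partial, not total.
The other alternating form patterns the same way: /x/ → [ɣ] before /n/ (voiceless → voiced, matching voiced) — only voicing changes, and always toward the following segment.
The trigger is the following segment, so the direction is regressive (anticipatory).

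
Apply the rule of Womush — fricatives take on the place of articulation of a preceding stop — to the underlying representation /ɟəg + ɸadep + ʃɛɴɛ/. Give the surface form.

/ɸ/ is a voiceless bilabial fricative. The preceding trigger /g/ is velar, so /ɸ/ must become velar as well.
The voiceless velar fricative is [x], so /ɸ/ → [x].
The same rule applies at the second boundary: /ʃ/ → [ɸ] next to /p/.

[ɟəgxadepɸɛɴɛ]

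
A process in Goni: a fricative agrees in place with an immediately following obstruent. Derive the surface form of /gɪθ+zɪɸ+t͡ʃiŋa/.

The rule targets /θ/ (voiceless dental fricative), which sits before the trigger /z/ (alveolar).
A voiceless alveolar fricative is [s], so the surface segment is [s].
The same rule applies at the second boundary: /ɸ/ → [ʃ] next to /t͡ʃ/.

[gɪszɪʃt͡ʃiŋa]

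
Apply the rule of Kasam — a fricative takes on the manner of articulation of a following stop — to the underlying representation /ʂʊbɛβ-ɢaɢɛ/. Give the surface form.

/β/ is a voiced bilabial fricative. The following trigger /ɢ/ is a stop, so /β/ must become a stop as well.
Changing only its manner to stop gives [b] — the voiced bilabial stop.

[ʂʊbɛbɢaɢɛ]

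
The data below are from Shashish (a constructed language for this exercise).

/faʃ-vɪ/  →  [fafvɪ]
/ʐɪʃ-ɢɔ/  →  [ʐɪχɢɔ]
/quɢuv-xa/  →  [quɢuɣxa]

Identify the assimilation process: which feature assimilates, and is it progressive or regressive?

regressive place assimilation

The segment that alternates is /ʃ/, which surfaces as [f] when adjacent to /v/.
/ʃ/ is postalveolar while /v/ is labiodental; the output [f] is labiodental, matching the trigger — so the feature that spreads is place.
Manner and voice are unchanged, so the assimilation is partial, not total.
The same holds elsewhere in the data: /ʃ/ → [χ] before /ɢ/ (postalveolar → uvular, matching uvular); /v/ → [ɣ] before /x/ (labiodental → velar, matching velar) — only place changes, and always toward the following segment.
The trigger is the following segment, so the direction is regressive (anticipatory).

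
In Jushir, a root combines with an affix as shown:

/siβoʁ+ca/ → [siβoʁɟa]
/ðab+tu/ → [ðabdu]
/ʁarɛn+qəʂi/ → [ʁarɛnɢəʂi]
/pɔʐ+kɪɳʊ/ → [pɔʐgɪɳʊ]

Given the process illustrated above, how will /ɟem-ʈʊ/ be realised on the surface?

The data show progressive voicing assimilation: /c/ → [ɟ] after /ʁ/; /t/ → [d] after /b/; /q/ → [ɢ] after /n/; /k/ → [g] after /ʐ/. In each pair only voicing changes, matching the preceding consonant, while place and manner stay constant.
/ʈ/ is a voiceless retroflex stop. The preceding trigger /m/ is voiced, so /ʈ/ must become voiced as well.
The voiced retroflex stop is [ɖ], so /ʈ/ → [ɖ].

[ɟemɖʊ]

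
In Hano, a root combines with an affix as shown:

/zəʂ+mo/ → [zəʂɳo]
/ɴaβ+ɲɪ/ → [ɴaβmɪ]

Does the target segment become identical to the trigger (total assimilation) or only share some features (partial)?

The segment that alternates is /m/, which surfaces as [ɳ] when adjacent to /ʂ/.
The change bilabial → retroflex matches the place of the preceding /ʂ/, identifying this as place assimilation.
Manner and voice are unchanged, so the assimilation is partial, not total.
Checking the remaining alternation: /ɲ/ → [m] after /β/ (palatal → bilabial, matching bilabial) — only place changes, and always toward the preceding segment.

partial assimilation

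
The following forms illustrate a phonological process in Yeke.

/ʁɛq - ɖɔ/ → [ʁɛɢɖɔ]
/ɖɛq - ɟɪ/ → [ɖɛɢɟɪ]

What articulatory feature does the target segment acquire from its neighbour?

The segment that alternates is /q/, which surfaces as [ɢ] when adjacent to /ɖ/.
The change voiceless → voiced matches the voicing of the following /ɖ/, identifying this as voicing assimilation.
The same holds elsewhere in the data: /q/ → [ɢ] before /ɟ/ (voiceless → voiced, matching voiced) — only voicing changes, and always toward the following segment.

voicing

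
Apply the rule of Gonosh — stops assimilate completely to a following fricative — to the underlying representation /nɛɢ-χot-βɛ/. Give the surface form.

[nɛχχoββɛ]

/ɢ/ is the segment targeted by the rule; it sits immediately before /χ/, so it assimilates completely and surfaces as [χ].
The same rule applies at the second boundary: /t/ → [β] next to /β/.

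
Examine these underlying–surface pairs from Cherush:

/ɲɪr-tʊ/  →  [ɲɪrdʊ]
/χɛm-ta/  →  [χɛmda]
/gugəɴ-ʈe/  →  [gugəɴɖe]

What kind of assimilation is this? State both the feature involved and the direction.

progressive voicing assimilation

Comparing underlying and surface forms, /t/ → [d] is the alternation; the neighbouring /r/ is constant.
The change voiceless → voiced matches the voicing of the preceding /r/, identifying this as voicing assimilation.
Place and manner are unchanged, so the assimilation is partial, not total.
The other alternating forms pattern the same way: /t/ → [d] after /m/ (voiceless → voiced, matching voiced); /ʈ/ → [ɖ] after /ɴ/ (voiceless → voiced, matching voiced) — only voicing changes, and always toward the preceding segment.
The trigger is the preceding segment, so the direction is progressive (perseverative).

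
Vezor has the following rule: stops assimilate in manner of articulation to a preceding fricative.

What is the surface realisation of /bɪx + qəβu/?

/q/ is a voiceless uvular stop. The preceding trigger /x/ is a fricative, so /q/ must become a fricative as well.
Changing only its manner to fricative gives [χ] — the voiceless uvular fricative.

[bɪxχəβu]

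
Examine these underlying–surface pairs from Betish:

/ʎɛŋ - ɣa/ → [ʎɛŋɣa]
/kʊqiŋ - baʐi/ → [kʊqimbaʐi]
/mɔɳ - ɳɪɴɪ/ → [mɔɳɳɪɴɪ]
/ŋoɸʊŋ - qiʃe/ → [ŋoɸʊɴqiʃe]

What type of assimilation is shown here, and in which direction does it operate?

regressive place assimilation

Comparing underlying and surface forms, /ŋ/ → [m] is the alternation; the neighbouring /b/ is constant.
The change velar → bilabial matches the place of the following /b/, identifying this as place assimilation.
Manner and voice are unchanged, so the assimilation is partial, not total.
The same holds elsewhere in the data: /ŋ/ → [ɴ] before /q/ (velar → uvular, matching uvular) — only place changes, and always toward the following segment.
Nothing changes in [ʎɛŋɣa], [mɔɳɳɪɴɪ]: there the adjacent consonants already agree in place (/ŋ/ and /ɣ/ are both velar; /ɳ/ and /ɳ/ are both retroflex), so these forms are consistent with the same rule.
The trigger is the following segment, so the direction is regressive (anticipatory).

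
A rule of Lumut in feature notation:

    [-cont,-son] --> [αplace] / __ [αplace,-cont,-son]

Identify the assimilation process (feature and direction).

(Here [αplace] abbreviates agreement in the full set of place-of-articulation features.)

regressive place assimilation

The shared variable α links the value of the place features (abbreviated [place]) on the target to the same value on the neighbouring segment, so place is the feature that assimilates.
The conditioning segment sits to the right of the focus bar, meaning the trigger follows the segment that changes — regressive assimilation.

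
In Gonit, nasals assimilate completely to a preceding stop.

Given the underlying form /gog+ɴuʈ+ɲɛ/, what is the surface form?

[gogguʈʈɛ]

/ɴ/ is the segment targeted by the rule; it sits immediately after /g/, so it assimilates completely and surfaces as [g].
At the second juncture, /ɲ/ likewise becomes [ʈ] adjacent to /ʈ/.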